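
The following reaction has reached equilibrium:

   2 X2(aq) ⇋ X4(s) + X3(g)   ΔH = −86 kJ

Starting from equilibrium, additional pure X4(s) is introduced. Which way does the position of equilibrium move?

no shift

X4 is a pure solid; its activity is 1 regardless of amount, so Q is unaffected — no shift from this change.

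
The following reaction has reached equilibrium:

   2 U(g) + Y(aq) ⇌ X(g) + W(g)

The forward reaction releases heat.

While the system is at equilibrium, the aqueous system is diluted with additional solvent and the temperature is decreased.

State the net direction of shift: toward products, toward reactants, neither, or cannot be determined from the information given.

cannot be determined

Dilution lowers every aqueous concentration by the same factor. Δn_aq = 0 − 1 = -1, so the system shifts toward the side with more dissolved moles — to the left.
The forward reaction is exothermic. Lowering T favours the exothermic direction — shift to the right.
The individual effects push in opposite directions; without quantitative information the net direction cannot be determined.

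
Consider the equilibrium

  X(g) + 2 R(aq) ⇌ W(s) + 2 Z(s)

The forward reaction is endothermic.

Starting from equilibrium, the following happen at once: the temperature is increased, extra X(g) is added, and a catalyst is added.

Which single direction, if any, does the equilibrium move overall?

right

The forward reaction is endothermic. Raising T favours the endothermic direction — shift to the right.
Adding X (g), a reactant, drives the reaction to the right.
A catalyst speeds both forward and reverse rates equally; it changes neither Q nor K — no shift from this change.
Only the nonzero effect(s) matter; the net shift is to the right.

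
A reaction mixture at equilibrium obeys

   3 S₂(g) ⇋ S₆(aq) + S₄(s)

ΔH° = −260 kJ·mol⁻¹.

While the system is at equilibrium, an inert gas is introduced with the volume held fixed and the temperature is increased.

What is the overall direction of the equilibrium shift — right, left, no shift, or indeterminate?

At constant volume, adding an inert gas leaves every reacting species' partial pressure unchanged, so Q is unchanged — no shift from this change.
The forward reaction is exothermic. Raising T favours the endothermic direction — shift to the left.
Only the nonzero effect(s) matter; the net shift is to the left.

left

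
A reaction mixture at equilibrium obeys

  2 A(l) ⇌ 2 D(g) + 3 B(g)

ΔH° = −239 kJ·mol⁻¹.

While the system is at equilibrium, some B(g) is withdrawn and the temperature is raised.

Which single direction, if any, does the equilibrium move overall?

Removing B (g), a product, drives the reaction to the right.
The forward reaction is exothermic. Raising T favours the endothermic direction — shift to the left.
The individual effects push in opposite directions; without quantitative information the net direction cannot be determined.

cannot be determined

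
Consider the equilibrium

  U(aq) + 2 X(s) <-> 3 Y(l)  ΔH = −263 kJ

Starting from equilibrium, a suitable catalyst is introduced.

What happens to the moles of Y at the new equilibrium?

unchanged

A catalyst speeds both forward and reverse rates equally; it changes neither Q nor K — no shift from this change.
No net shift occurs, so the amount of Y is unchanged.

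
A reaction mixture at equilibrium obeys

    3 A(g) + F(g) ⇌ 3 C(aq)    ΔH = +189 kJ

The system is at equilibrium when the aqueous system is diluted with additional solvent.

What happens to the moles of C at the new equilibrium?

Dilution lowers every aqueous concentration by the same factor. Δn_aq = 3 − 0 = +3, so the system shifts toward the side with more dissolved moles — to the right.
The net shift is to the right. C is a product, so its amount increases.

increases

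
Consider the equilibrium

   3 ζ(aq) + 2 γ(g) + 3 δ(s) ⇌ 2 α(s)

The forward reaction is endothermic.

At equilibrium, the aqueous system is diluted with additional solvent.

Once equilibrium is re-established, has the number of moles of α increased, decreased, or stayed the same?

decreases

Dilution lowers every aqueous concentration by the same factor. Δn_aq = 0 − 3 = -3, so the system shifts toward the side with more dissolved moles — to the left.
The net shift is to the left. α is a product, so its amount decreases.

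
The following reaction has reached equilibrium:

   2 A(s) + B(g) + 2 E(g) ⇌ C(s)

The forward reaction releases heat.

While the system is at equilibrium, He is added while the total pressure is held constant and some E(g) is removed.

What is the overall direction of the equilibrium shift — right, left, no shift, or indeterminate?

Adding inert gas at constant total pressure expands the volume and lowers every reacting partial pressure. With Δn_gas = 0 − 3 = -3, Q moves away from K toward the side with fewer gas moles, so the system shifts toward the side with more gas moles — to the left.
Removing E (g), a reactant, drives the reaction to the left.
All effects act in the same direction — net shift to the left.

left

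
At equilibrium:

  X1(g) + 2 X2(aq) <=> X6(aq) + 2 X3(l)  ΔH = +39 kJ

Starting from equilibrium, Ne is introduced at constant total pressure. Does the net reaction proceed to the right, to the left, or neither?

left

Adding inert gas at constant total pressure expands the volume and lowers every reacting partial pressure. With Δn_gas = 0 − 1 = -1, Q moves away from K toward the side with fewer gas moles, so the system shifts toward the side with more gas moles — to the left.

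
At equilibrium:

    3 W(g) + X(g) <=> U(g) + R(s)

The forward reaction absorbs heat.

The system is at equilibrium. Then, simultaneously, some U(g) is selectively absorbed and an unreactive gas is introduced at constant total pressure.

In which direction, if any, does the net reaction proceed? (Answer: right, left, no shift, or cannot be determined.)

Removing U (g), a product, drives the reaction to the right.
Adding inert gas at constant total pressure expands the volume and lowers every reacting partial pressure. With Δn_gas = 1 − 4 = -3, Q moves away from K toward the side with fewer gas moles, so the system shifts toward the side with more gas moles — to the left.
The individual effects push in opposite directions; without quantitative information the net direction cannot be determined.

cannot be determined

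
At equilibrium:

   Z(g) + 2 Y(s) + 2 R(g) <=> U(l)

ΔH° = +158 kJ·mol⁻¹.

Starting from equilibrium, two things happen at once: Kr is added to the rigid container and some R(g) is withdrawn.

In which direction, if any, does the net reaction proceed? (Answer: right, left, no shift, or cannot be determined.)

At constant volume, adding an inert gas leaves every reacting species' partial pressure unchanged, so Q is unchanged — no shift from this change.
Removing R (g), a reactant, drives the reaction to the left.
Only the nonzero effect(s) matter; the net shift is to the left.

left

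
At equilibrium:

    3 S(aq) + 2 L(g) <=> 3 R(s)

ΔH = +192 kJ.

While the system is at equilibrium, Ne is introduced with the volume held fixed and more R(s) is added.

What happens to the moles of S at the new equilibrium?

At constant volume, adding an inert gas leaves every reacting species' partial pressure unchanged, so Q is unchanged — no shift from this change.
R is a pure solid; its activity is 1 regardless of amount, so Q is unaffected — no shift from this change.
No net shift occurs, so the amount of S is unchanged.

unchanged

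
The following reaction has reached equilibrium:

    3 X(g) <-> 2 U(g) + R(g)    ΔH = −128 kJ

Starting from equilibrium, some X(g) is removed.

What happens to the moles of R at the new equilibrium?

decreases

Removing X (g), a reactant, drives the reaction to the left.
The net shift is to the left. R is a product, so its amount decreases.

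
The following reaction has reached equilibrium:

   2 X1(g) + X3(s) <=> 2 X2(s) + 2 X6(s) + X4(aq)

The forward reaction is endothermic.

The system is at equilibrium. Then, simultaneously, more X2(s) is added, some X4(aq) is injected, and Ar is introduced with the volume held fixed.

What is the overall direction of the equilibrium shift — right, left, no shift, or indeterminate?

X2 is a pure solid; its activity is 1 regardless of amount, so Q is unaffected — no shift from this change.
Adding X4 (aq), a product, drives the reaction to the left.
At constant volume, adding an inert gas leaves every reacting species' partial pressure unchanged, so Q is unchanged — no shift from this change.
Only the nonzero effect(s) matter; the net shift is to the left.

left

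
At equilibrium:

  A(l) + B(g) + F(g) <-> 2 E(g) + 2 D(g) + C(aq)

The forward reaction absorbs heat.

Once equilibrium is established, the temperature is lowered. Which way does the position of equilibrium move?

left

The forward reaction is endothermic. Lowering T favours the exothermic direction — shift to the left.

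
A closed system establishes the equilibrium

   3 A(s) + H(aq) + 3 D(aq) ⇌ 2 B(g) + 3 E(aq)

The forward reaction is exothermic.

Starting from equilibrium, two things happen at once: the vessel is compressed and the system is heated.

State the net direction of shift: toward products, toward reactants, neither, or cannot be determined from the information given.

left

Gas moles: reactants 0, products 2 (Δn_gas = +2). Compression shifts the system toward the side with fewer moles of gas — to the left.
The forward reaction is exothermic. Raising T favours the endothermic direction — shift to the left.
All effects act in the same direction — net shift to the left.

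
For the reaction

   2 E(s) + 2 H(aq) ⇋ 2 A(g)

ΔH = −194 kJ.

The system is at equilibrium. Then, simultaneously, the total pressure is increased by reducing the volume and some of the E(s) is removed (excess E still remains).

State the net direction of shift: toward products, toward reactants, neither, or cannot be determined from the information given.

left

Gas moles: reactants 0, products 2 (Δn_gas = +2). Compression shifts the system toward the side with fewer moles of gas — to the left.
E is a pure solid; its activity is 1 regardless of amount, so Q is unaffected — no shift from this change.
Only the nonzero effect(s) matter; the net shift is to the left.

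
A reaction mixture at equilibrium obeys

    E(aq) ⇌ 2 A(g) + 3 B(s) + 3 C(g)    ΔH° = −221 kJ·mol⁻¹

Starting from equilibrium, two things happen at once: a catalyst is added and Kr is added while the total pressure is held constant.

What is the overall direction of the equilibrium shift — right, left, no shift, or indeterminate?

right

A catalyst speeds both forward and reverse rates equally; it changes neither Q nor K — no shift from this change.
Adding inert gas at constant total pressure expands the volume and lowers every reacting partial pressure. With Δn_gas = 5 − 0 = +5, Q moves away from K toward the side with fewer gas moles, so the system shifts toward the side with more gas moles — to the right.
Only the nonzero effect(s) matter; the net shift is to the right.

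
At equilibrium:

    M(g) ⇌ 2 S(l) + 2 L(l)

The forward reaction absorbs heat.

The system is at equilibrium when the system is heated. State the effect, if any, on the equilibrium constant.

increases

K depends on temperature via the van 't Hoff relation. The forward reaction is endothermic, so raising T increases K.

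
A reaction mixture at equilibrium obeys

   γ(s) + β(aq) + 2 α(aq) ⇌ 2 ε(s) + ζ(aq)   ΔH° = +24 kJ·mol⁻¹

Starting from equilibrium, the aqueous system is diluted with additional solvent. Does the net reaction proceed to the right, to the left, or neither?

Dilution lowers every aqueous concentration by the same factor. Δn_aq = 1 − 3 = -2, so the system shifts toward the side with more dissolved moles — to the left.

left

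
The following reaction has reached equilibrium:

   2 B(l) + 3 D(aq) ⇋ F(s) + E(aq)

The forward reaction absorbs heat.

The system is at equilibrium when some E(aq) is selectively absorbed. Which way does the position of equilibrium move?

Removing E (aq), a product, drives the reaction to the right.

right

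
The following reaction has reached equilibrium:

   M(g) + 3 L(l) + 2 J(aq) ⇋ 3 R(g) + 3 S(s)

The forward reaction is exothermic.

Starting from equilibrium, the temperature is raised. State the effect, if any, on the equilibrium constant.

K depends on temperature via the van 't Hoff relation. The forward reaction is exothermic, so raising T decreases K.

decreases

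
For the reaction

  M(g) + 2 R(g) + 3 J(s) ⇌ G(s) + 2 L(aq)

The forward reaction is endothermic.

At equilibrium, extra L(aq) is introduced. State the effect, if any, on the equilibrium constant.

The equilibrium constant depends only on temperature. This perturbation may move the position of equilibrium, but since T is unchanged, K itself is unchanged.

unchanged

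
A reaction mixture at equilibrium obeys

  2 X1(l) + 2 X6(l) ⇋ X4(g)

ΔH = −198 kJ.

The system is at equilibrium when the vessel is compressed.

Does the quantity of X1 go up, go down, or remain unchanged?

increases

Gas moles: reactants 0, products 1 (Δn_gas = +1). Compression shifts the system toward the side with fewer moles of gas — to the left.
The net shift is to the left. X1 is a reactant, so its amount increases.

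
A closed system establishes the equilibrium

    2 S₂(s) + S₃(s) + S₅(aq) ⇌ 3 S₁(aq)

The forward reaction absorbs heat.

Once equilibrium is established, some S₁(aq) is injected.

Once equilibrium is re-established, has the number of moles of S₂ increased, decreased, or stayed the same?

increases

Adding S₁ (aq), a product, drives the reaction to the left.
The net shift is to the left. S₂ is a reactant, so its amount increases.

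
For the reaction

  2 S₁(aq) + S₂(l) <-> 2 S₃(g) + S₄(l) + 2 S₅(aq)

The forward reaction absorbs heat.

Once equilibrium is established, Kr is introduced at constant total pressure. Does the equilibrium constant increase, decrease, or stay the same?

The equilibrium constant depends only on temperature. This perturbation may move the position of equilibrium, but since T is unchanged, K itself is unchanged.

unchanged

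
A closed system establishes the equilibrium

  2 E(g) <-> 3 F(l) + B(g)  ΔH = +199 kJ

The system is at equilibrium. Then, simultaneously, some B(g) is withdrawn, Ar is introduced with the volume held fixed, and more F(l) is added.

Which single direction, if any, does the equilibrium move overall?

right

Removing B (g), a product, drives the reaction to the right.
At constant volume, adding an inert gas leaves every reacting species' partial pressure unchanged, so Q is unchanged — no shift from this change.
F is a pure liquid; its activity is 1 regardless of amount, so Q is unaffected — no shift from this change.
Only the nonzero effect(s) matter; the net shift is to the right.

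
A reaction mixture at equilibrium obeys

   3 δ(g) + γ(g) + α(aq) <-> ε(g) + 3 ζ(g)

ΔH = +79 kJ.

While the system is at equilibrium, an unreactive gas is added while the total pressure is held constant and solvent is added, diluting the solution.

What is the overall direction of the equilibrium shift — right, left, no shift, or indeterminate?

left

Adding inert gas at constant total pressure expands the volume, scaling every reacting partial pressure by the same factor. Δn_gas = 4 − 4 = 0, so Q is unchanged — no shift.
Dilution lowers every aqueous concentration by the same factor. Δn_aq = 0 − 1 = -1, so the system shifts toward the side with more dissolved moles — to the left.
Only the nonzero effect(s) matter; the net shift is to the left.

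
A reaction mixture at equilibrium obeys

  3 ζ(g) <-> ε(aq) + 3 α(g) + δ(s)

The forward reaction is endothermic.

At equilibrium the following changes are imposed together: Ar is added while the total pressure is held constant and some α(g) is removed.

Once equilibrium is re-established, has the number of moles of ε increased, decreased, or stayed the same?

increases

Adding inert gas at constant total pressure expands the volume, scaling every reacting partial pressure by the same factor. Δn_gas = 3 − 3 = 0, so Q is unchanged — no shift.
Removing α (g), a product, drives the reaction to the right.
The net shift is to the right. ε is a product, so its amount increases.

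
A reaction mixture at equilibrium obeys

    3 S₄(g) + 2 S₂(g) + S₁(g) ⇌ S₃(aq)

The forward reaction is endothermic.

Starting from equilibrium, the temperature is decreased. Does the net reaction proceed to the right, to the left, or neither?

The forward reaction is endothermic. Lowering T favours the exothermic direction — shift to the left.

left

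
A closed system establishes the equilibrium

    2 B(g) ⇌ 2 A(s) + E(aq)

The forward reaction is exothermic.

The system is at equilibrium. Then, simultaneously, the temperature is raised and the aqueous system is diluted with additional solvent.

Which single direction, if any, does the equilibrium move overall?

The forward reaction is exothermic. Raising T favours the endothermic direction — shift to the left.
Dilution lowers every aqueous concentration by the same factor. Δn_aq = 1 − 0 = +1, so the system shifts toward the side with more dissolved moles — to the right.
The individual effects push in opposite directions; without quantitative information the net direction cannot be determined.

cannot be determined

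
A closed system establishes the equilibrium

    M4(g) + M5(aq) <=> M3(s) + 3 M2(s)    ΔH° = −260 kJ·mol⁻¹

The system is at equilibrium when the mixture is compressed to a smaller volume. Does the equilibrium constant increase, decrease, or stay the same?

The equilibrium constant depends only on temperature. This perturbation may move the position of equilibrium, but since T is unchanged, K itself is unchanged.

unchanged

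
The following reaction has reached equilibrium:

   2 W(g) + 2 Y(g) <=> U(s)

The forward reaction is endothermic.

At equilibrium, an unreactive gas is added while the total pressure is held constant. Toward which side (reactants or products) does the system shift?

left

Adding inert gas at constant total pressure expands the volume and lowers every reacting partial pressure. With Δn_gas = 0 − 4 = -4, Q moves away from K toward the side with fewer gas moles, so the system shifts toward the side with more gas moles — to the left.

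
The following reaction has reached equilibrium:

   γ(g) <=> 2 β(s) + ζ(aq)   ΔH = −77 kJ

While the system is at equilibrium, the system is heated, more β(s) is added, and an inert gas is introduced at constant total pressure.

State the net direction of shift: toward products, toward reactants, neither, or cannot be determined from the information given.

left

The forward reaction is exothermic. Raising T favours the endothermic direction — shift to the left.
β is a pure solid; its activity is 1 regardless of amount, so Q is unaffected — no shift from this change.
Adding inert gas at constant total pressure expands the volume and lowers every reacting partial pressure. With Δn_gas = 0 − 1 = -1, Q moves away from K toward the side with fewer gas moles, so the system shifts toward the side with more gas moles — to the left.
Only the nonzero effect(s) matter; the net shift is to the left.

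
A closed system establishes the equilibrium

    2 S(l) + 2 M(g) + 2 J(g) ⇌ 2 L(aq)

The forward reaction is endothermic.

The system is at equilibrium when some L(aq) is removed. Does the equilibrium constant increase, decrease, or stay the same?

unchanged

The equilibrium constant depends only on temperature. This perturbation may move the position of equilibrium, but since T is unchanged, K itself is unchanged.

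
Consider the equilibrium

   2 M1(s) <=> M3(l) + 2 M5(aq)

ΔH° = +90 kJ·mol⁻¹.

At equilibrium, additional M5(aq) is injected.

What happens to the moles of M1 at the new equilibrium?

Adding M5 (aq), a product, drives the reaction to the left.
The net shift is to the left. M1 is a reactant, so its amount increases.

increases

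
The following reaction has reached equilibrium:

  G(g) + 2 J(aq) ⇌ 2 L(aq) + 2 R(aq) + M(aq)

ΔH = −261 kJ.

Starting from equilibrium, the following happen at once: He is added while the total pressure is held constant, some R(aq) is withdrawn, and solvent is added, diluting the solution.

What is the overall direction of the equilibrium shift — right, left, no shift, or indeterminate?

Adding inert gas at constant total pressure expands the volume and lowers every reacting partial pressure. With Δn_gas = 0 − 1 = -1, Q moves away from K toward the side with fewer gas moles, so the system shifts toward the side with more gas moles — to the left.
Removing R (aq), a product, drives the reaction to the right.
Dilution lowers every aqueous concentration by the same factor. Δn_aq = 5 − 2 = +3, so the system shifts toward the side with more dissolved moles — to the right.
The individual effects push in opposite directions; without quantitative information the net direction cannot be determined.

cannot be determined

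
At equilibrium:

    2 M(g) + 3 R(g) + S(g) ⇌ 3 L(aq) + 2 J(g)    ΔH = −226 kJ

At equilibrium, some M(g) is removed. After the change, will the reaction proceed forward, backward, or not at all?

Removing M (g), a reactant, drives the reaction to the left.

left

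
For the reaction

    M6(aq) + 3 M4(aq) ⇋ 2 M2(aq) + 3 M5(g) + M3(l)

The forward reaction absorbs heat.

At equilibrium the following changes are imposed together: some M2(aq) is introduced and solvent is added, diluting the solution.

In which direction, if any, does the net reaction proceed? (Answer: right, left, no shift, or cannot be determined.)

left

Adding M2 (aq), a product, drives the reaction to the left.
Dilution lowers every aqueous concentration by the same factor. Δn_aq = 2 − 4 = -2, so the system shifts toward the side with more dissolved moles — to the left.
All effects act in the same direction — net shift to the left.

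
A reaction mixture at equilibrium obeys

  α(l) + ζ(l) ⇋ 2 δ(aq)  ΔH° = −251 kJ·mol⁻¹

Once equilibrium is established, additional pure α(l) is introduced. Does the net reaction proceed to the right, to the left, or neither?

α is a pure liquid; its activity is 1 regardless of amount, so Q is unaffected — no shift from this change.

no shift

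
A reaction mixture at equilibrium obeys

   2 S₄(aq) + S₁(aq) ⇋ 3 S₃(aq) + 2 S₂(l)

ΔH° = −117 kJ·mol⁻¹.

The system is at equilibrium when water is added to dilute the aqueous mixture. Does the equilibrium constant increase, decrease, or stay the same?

The equilibrium constant depends only on temperature. This perturbation changes neither the position of equilibrium nor K.

unchanged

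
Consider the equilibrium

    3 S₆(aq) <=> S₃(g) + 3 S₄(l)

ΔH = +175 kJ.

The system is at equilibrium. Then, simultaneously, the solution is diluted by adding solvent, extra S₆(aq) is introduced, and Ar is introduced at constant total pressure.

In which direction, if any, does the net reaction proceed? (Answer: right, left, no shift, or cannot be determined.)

cannot be determined

Dilution lowers every aqueous concentration by the same factor. Δn_aq = 0 − 3 = -3, so the system shifts toward the side with more dissolved moles — to the left.
Adding S₆ (aq), a reactant, drives the reaction to the right.
Adding inert gas at constant total pressure expands the volume and lowers every reacting partial pressure. With Δn_gas = 1 − 0 = +1, Q moves away from K toward the side with fewer gas moles, so the system shifts toward the side with more gas moles — to the right.
The individual effects push in opposite directions; without quantitative information the net direction cannot be determined.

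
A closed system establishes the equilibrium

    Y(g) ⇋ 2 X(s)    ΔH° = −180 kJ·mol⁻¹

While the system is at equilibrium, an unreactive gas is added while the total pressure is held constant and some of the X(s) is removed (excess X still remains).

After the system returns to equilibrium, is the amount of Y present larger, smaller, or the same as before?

increases

Adding inert gas at constant total pressure expands the volume and lowers every reacting partial pressure. With Δn_gas = 0 − 1 = -1, Q moves away from K toward the side with fewer gas moles, so the system shifts toward the side with more gas moles — to the left.
X is a pure solid; its activity is 1 regardless of amount, so Q is unaffected — no shift from this change.
The net shift is to the left. Y is a reactant, so its amount increases.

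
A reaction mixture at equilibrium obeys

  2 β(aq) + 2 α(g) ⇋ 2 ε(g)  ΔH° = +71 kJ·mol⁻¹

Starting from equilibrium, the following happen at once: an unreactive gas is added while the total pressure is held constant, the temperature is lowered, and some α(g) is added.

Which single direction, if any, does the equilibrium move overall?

Adding inert gas at constant total pressure expands the volume, scaling every reacting partial pressure by the same factor. Δn_gas = 2 − 2 = 0, so Q is unchanged — no shift.
The forward reaction is endothermic. Lowering T favours the exothermic direction — shift to the left.
Adding α (g), a reactant, drives the reaction to the right.
The individual effects push in opposite directions; without quantitative information the net direction cannot be determined.

cannot be determined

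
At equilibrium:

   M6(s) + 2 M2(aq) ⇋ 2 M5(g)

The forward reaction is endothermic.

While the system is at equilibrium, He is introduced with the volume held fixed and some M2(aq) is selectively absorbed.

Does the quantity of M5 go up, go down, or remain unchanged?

At constant volume, adding an inert gas leaves every reacting species' partial pressure unchanged, so Q is unchanged — no shift from this change.
Removing M2 (aq), a reactant, drives the reaction to the left.
The net shift is to the left. M5 is a product, so its amount decreases.

decreases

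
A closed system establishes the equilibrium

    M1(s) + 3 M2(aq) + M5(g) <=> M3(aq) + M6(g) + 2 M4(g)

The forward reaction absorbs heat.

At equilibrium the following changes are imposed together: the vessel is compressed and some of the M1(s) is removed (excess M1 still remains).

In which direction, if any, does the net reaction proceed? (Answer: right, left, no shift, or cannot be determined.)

left

Gas moles: reactants 1, products 3 (Δn_gas = +2). Compression shifts the system toward the side with fewer moles of gas — to the left.
M1 is a pure solid; its activity is 1 regardless of amount, so Q is unaffected — no shift from this change.
Only the nonzero effect(s) matter; the net shift is to the left.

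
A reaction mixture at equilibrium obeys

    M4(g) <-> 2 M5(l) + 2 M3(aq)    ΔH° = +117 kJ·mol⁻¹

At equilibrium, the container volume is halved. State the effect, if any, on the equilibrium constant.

unchanged

The equilibrium constant depends only on temperature. This perturbation may move the position of equilibrium, but since T is unchanged, K itself is unchanged.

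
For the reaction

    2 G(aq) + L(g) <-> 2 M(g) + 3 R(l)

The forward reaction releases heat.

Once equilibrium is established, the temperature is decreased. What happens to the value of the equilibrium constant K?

increases

K depends on temperature via the van 't Hoff relation. The forward reaction is exothermic, so lowering T increases K.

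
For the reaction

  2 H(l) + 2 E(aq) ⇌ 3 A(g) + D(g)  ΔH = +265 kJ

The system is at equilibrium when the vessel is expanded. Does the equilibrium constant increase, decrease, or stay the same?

The equilibrium constant depends only on temperature. This perturbation may move the position of equilibrium, but since T is unchanged, K itself is unchanged.

unchanged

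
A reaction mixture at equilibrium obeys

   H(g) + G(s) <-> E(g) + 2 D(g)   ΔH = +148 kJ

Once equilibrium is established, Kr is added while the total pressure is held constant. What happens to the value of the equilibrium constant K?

unchanged

The equilibrium constant depends only on temperature. This perturbation may move the position of equilibrium, but since T is unchanged, K itself is unchanged.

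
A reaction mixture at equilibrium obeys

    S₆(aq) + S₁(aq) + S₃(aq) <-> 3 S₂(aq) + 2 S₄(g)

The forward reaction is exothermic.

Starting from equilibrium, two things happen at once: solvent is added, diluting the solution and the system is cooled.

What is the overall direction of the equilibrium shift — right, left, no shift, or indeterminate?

Dilution scales every aqueous concentration by the same factor. Δn_aq = 3 − 3 = 0, so Q is unchanged — no shift.
The forward reaction is exothermic. Lowering T favours the exothermic direction — shift to the right.
Only the nonzero effect(s) matter; the net shift is to the right.

right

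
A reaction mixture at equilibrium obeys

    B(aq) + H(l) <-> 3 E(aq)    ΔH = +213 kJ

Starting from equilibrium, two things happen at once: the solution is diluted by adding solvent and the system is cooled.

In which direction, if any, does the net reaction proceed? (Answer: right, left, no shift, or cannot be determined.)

cannot be determined

Dilution lowers every aqueous concentration by the same factor. Δn_aq = 3 − 1 = +2, so the system shifts toward the side with more dissolved moles — to the right.
The forward reaction is endothermic. Lowering T favours the exothermic direction — shift to the left.
The individual effects push in opposite directions; without quantitative information the net direction cannot be determined.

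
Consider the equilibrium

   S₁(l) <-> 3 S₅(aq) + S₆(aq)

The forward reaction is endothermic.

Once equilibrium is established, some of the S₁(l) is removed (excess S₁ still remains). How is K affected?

unchanged

The equilibrium constant depends only on temperature. This perturbation changes neither the position of equilibrium nor K.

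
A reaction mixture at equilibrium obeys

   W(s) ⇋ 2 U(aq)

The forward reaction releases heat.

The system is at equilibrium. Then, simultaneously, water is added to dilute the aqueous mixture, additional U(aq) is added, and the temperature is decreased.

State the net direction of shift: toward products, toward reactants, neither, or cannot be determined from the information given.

cannot be determined

Dilution lowers every aqueous concentration by the same factor. Δn_aq = 2 − 0 = +2, so the system shifts toward the side with more dissolved moles — to the right.
Adding U (aq), a product, drives the reaction to the left.
The forward reaction is exothermic. Lowering T favours the exothermic direction — shift to the right.
The individual effects push in opposite directions; without quantitative information the net direction cannot be determined.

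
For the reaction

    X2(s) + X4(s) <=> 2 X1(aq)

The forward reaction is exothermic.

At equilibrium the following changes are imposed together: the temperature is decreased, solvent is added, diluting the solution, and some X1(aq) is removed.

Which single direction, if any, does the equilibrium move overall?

right

The forward reaction is exothermic. Lowering T favours the exothermic direction — shift to the right.
Dilution lowers every aqueous concentration by the same factor. Δn_aq = 2 − 0 = +2, so the system shifts toward the side with more dissolved moles — to the right.
Removing X1 (aq), a product, drives the reaction to the right.
All effects act in the same direction — net shift to the right.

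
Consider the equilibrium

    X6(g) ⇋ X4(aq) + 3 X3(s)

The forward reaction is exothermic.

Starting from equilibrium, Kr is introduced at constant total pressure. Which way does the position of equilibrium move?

Adding inert gas at constant total pressure expands the volume and lowers every reacting partial pressure. With Δn_gas = 0 − 1 = -1, Q moves away from K toward the side with fewer gas moles, so the system shifts toward the side with more gas moles — to the left.

left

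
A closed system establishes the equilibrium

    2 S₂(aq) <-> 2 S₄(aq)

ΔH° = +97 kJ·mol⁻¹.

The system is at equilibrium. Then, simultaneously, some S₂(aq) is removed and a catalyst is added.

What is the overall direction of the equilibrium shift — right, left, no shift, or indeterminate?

left

Removing S₂ (aq), a reactant, drives the reaction to the left.
A catalyst speeds both forward and reverse rates equally; it changes neither Q nor K — no shift from this change.
Only the nonzero effect(s) matter; the net shift is to the left.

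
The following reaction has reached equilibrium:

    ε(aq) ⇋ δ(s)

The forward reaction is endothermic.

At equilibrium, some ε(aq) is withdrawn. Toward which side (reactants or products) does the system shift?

Removing ε (aq), a reactant, drives the reaction to the left.

left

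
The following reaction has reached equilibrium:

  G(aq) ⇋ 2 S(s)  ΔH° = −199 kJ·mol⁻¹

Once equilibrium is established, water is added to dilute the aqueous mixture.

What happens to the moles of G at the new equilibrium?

Dilution lowers every aqueous concentration by the same factor. Δn_aq = 0 − 1 = -1, so the system shifts toward the side with more dissolved moles — to the left.
The net shift is to the left. G is a reactant, so its amount increases.

increases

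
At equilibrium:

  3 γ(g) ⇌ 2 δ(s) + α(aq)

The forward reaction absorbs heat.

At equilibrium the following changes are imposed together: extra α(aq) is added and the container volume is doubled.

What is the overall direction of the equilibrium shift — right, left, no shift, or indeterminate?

left

Adding α (aq), a product, drives the reaction to the left.
Gas moles: reactants 3, products 0 (Δn_gas = -3). Expansion shifts the system toward the side with more moles of gas — to the left.
All effects act in the same direction — net shift to the left.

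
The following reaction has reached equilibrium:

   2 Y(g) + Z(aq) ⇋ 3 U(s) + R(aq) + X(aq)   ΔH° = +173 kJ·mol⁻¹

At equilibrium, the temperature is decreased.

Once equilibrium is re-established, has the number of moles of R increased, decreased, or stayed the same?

The forward reaction is endothermic. Lowering T favours the exothermic direction — shift to the left.
The net shift is to the left. R is a product, so its amount decreases.

decreases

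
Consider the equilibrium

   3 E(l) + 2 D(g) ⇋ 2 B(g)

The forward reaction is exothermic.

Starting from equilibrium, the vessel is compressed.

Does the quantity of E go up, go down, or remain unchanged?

unchanged

Gas moles: reactants 2, products 2. Δn_gas = 0, so a volume change leaves Q equal to K — no shift from this change.
No net shift occurs, so the amount of E is unchanged.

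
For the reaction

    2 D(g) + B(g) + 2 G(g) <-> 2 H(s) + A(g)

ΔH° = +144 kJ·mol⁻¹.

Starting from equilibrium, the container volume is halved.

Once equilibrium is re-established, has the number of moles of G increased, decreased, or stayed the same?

Gas moles: reactants 5, products 1 (Δn_gas = -4). Compression shifts the system toward the side with fewer moles of gas — to the right.
The net shift is to the right. G is a reactant, so its amount decreases.

decreases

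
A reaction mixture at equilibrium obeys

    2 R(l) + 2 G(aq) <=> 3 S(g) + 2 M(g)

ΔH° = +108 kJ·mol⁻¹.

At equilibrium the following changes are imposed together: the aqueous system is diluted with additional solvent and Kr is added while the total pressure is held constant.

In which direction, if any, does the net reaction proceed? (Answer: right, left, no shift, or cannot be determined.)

cannot be determined

Dilution lowers every aqueous concentration by the same factor. Δn_aq = 0 − 2 = -2, so the system shifts toward the side with more dissolved moles — to the left.
Adding inert gas at constant total pressure expands the volume and lowers every reacting partial pressure. With Δn_gas = 5 − 0 = +5, Q moves away from K toward the side with fewer gas moles, so the system shifts toward the side with more gas moles — to the right.
The individual effects push in opposite directions; without quantitative information the net direction cannot be determined.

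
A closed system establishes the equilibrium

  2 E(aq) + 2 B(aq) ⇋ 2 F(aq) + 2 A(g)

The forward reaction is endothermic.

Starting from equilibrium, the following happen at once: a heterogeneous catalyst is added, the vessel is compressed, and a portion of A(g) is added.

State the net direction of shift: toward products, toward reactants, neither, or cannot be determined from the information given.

A catalyst speeds both forward and reverse rates equally; it changes neither Q nor K — no shift from this change.
Gas moles: reactants 0, products 2 (Δn_gas = +2). Compression shifts the system toward the side with fewer moles of gas — to the left.
Adding A (g), a product, drives the reaction to the left.
Only the nonzero effect(s) matter; the net shift is to the left.

left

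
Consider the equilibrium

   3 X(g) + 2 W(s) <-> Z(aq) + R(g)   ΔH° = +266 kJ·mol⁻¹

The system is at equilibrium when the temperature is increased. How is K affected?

K depends on temperature via the van 't Hoff relation. The forward reaction is endothermic, so raising T increases K.

increases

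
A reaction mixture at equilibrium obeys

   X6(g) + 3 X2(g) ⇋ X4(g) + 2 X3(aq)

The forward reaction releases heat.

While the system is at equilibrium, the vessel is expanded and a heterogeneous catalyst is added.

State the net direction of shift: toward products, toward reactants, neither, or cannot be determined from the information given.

left

Gas moles: reactants 4, products 1 (Δn_gas = -3). Expansion shifts the system toward the side with more moles of gas — to the left.
A catalyst speeds both forward and reverse rates equally; it changes neither Q nor K — no shift from this change.
Only the nonzero effect(s) matter; the net shift is to the left.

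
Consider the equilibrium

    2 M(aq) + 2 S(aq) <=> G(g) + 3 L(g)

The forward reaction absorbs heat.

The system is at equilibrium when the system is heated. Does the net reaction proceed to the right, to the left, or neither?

right

The forward reaction is endothermic. Raising T favours the endothermic direction — shift to the right.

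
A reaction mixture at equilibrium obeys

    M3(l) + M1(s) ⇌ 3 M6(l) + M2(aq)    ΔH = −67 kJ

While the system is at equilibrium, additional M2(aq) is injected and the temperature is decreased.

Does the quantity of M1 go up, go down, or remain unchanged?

cannot be determined

Adding M2 (aq), a product, drives the reaction to the left.
The forward reaction is exothermic. Lowering T favours the exothermic direction — shift to the right.
The two effects oppose each other, so the net shift — and hence the change in M1 — cannot be determined from the given information.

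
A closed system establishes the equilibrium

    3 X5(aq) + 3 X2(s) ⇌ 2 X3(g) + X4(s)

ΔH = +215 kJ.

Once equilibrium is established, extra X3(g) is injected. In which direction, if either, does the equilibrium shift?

Adding X3 (g), a product, drives the reaction to the left.

left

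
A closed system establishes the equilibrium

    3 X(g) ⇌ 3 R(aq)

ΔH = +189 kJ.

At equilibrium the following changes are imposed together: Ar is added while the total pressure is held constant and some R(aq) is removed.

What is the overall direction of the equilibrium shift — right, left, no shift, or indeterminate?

cannot be determined

Adding inert gas at constant total pressure expands the volume and lowers every reacting partial pressure. With Δn_gas = 0 − 3 = -3, Q moves away from K toward the side with fewer gas moles, so the system shifts toward the side with more gas moles — to the left.
Removing R (aq), a product, drives the reaction to the right.
The individual effects push in opposite directions; without quantitative information the net direction cannot be determined.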